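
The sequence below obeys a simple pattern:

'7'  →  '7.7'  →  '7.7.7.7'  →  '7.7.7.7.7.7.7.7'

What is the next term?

7.7.7.7.7.7.7.7.7.7.7.7.7.7.7.7

Each string is two copies of the previous one joined by '.'.
One more doubling of 7.7.7.7.7.7.7.7 gives the answer.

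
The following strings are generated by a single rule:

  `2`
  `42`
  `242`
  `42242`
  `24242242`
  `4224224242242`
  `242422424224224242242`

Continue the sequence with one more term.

This is a Fibonacci-style word recurrence s(k) = s(k−2)·s(k−1): e.g. 2·42 = 242.
Continuing: 4224224242242 · 242422424224224242242 gives term 8.

4224224242242242422424224224242242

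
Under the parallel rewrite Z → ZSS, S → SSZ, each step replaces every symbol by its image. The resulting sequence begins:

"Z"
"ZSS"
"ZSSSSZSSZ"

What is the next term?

ZSSSSZSSZSSZSSZZSSSSZSSZZSS

Rewriting each symbol of ZSSSSZSSZ: Z→ZSS, S→SSZ, S→SSZ, S→SSZ, S→SSZ, Z→ZSS, S→SSZ, S→SSZ, Z→ZSS, which concatenates to ZSS SSZ SSZ SSZ SSZ ZSS SSZ SSZ ZSS.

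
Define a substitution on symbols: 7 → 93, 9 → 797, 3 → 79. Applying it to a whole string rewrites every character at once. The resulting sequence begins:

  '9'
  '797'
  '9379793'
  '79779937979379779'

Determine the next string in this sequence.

Replace each of the 17 characters of 79779937979379779 in place — 93 797 93 93 797 797 79 93 797 93 797 79 93 797 93 93 797 — and concatenate.

93797939379779779937979379779937979393797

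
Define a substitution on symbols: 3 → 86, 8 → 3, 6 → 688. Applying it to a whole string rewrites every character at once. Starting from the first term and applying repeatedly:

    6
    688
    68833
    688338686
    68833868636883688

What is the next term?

6883386863688368886688338668833

φ(68833868636883688) expands symbol-by-symbol to 688 3 3 86 86 3 688 3 688 86 688 3 3 86 688 3 3; joining the 17 pieces gives the next term.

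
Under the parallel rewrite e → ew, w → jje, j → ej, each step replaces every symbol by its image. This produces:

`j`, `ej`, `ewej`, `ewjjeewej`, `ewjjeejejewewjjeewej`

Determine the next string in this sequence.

φ(ewjjeejejewewjjeewej) expands symbol-by-symbol to ew jje ej ej ew ew ej ew ej ew jje ew jje ej ej ew ew jje ew ej; joining the 20 pieces gives the next term.

ewjjeejejewewejewejewjjeewjjeejejewewjjeewej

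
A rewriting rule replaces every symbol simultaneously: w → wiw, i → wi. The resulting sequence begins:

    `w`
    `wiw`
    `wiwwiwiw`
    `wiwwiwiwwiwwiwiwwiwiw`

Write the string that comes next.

Rewriting the 21 symbols of wiwwiwiwwiwwiwiwwiwiw one by one yields wiw wi wiw wiw wi wiw wi wiw wiw wi wiw wiw wi wiw wi wiw wiw wi wiw wi wiw; concatenated:

wiwwiwiwwiwwiwiwwiwiwwiwwiwiwwiwwiwiwwiwiwwiwwiwiwwiwiw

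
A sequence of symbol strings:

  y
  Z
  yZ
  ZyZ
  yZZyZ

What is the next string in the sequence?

ZyZyZZyZ

From term 3 onward, concatenate the second-to-last term with the last: y·Z = yZ, Z·yZ = ZyZ, …
Continuing: ZyZ · yZZyZ gives term 6.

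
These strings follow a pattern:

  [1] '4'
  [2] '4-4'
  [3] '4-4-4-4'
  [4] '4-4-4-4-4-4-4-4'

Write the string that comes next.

s(k+1) = s(k)·-·s(k) — each term doubles the last with '-' between the halves.
One more doubling of 4-4-4-4-4-4-4-4 gives the answer.

4-4-4-4-4-4-4-4-4-4-4-4-4-4-4-4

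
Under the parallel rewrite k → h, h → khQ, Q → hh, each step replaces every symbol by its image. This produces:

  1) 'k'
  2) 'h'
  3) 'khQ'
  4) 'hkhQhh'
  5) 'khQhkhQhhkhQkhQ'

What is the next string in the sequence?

Rewriting the 15 symbols of khQhkhQhhkhQkhQ one by one yields h khQ hh khQ h khQ hh khQ khQ h khQ hh h khQ hh; concatenated:

hkhQhhkhQhkhQhhkhQkhQhkhQhhhkhQhh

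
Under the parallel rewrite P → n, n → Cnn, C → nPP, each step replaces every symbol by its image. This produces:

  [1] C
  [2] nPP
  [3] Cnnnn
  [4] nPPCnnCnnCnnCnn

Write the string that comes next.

φ(nPPCnnCnnCnnCnn) expands symbol-by-symbol to Cnn n n nPP Cnn Cnn nPP Cnn Cnn nPP Cnn Cnn nPP Cnn Cnn; joining the 15 pieces gives the next term.

CnnnnnPPCnnCnnnPPCnnCnnnPPCnnCnnnPPCnnCnn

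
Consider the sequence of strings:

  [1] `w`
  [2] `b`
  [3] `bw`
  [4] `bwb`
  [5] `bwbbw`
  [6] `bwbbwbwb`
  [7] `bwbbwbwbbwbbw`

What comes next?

From term 3 onward, concatenate the last term with the second-to-last: b·w = bw, bw·b = bwb, …
Continuing: bwbbwbwbbwbbw · bwbbwbwb gives term 8.

bwbbwbwbbwbbwbwbbwbwb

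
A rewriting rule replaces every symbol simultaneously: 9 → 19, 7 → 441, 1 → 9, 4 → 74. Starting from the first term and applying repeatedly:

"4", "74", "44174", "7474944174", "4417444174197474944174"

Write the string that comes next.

Replace each of the 22 characters of 4417444174197474944174 in place — 74 74 9 441 74 74 74 9 441 74 9 19 441 74 441 74 19 74 74 9 441 74 — and concatenate.

747494417474749441749194417444174197474944174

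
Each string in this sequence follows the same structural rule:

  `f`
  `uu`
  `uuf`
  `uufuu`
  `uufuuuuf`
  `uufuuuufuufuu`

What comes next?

uufuuuufuufuuuufuuuuf

Each term (from the third on) is the previous term followed by the one before it: term 3 = uu·f = uuf.
The next term joins uufuuuufuufuu and uufuuuuf.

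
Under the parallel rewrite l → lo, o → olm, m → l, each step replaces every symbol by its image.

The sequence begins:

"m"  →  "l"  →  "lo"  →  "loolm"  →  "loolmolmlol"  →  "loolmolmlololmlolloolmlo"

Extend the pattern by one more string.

Rewriting the 24 symbols of loolmolmlololmlolloolmlo one by one yields lo olm olm lo l olm lo l lo olm lo olm lo l lo olm lo lo olm olm lo l lo olm; concatenated:

loolmolmlololmlolloolmloolmlolloolmloloolmolmlolloolm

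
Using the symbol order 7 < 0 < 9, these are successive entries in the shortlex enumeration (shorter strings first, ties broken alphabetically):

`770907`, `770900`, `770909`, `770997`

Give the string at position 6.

770999

Advancing 2 positions from 770997 through 770997 → 770990 reaches term 6.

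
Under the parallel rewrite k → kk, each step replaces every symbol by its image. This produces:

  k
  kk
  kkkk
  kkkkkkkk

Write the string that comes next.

Apply φ to kkkkkkkk symbol by symbol: k→kk, k→kk, k→kk, k→kk, k→kk, k→kk, k→kk, k→kk; joined: kk kk kk kk kk kk kk kk.

kkkkkkkkkkkkkkkk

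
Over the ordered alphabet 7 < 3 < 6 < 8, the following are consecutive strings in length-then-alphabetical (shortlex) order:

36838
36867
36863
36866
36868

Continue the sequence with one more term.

The successor of 36868 increments the rightmost position that isn't already 8 and resets every position after it to 7.

36887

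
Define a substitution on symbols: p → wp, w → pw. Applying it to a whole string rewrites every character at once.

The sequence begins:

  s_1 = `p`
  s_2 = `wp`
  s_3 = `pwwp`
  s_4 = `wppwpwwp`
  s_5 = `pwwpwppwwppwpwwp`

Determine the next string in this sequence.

Replace each of the 16 characters of pwwpwppwwppwpwwp in place — wp pw pw wp pw wp wp pw pw wp wp pw wp pw pw wp — and concatenate.

wppwpwwppwwpwppwpwwpwppwwppwpwwp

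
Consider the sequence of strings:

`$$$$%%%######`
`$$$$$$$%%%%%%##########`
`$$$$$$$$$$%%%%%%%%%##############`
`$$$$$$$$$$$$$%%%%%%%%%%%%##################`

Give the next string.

$$$$$$$$$$$$$$$$%%%%%%%%%%%%%%%######################

The n-th term is 3n+1 $'s then 3n %'s then 4n+2 #'s (n = 1, 2, …).
For the next term, n = 5, so the run lengths are 16, 15, 22.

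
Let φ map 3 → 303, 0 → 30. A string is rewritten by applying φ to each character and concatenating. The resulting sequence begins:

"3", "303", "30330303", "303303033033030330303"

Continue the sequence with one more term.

Rewriting the 21 symbols of 303303033033030330303 one by one yields 303 30 303 303 30 303 30 303 303 30 303 303 30 303 30 303 303 30 303 30 303; concatenated:

3033030330330303303033033030330330303303033033030330303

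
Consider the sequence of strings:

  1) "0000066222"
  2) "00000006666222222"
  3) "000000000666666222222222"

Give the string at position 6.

000000000000000666666666666222222222222222222

Each string has the form 0^{2n+3} 6^{2n} 2^{3n} (n = 1, 2, …).
At n = 6 the blocks have lengths 15, 12, 18.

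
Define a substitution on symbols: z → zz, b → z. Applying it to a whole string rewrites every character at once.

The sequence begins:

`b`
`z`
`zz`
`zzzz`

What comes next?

Expanding zzzz: z→zz, z→zz, z→zz, z→zz. Concatenated: zz zz zz zz.

zzzzzzzz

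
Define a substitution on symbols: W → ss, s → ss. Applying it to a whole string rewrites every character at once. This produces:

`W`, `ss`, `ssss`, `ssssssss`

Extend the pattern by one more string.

ssssssssssssssss

Expanding ssssssss: s→ss, s→ss, s→ss, s→ss, s→ss, s→ss, s→ss, s→ss. Concatenated: ss ss ss ss ss ss ss ss.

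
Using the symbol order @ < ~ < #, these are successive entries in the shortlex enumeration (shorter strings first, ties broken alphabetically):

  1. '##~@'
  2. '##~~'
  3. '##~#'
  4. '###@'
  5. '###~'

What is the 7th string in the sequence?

Stepping forward 2 times from ###~: ###~ → ####, then the target.

@@@@@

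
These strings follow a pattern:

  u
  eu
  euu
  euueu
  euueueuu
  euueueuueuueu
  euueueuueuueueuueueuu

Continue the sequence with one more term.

Each term (from the third on) is the previous term followed by the one before it: term 3 = eu·u = euu.
The next term joins euueueuueuueueuueueuu and euueueuueuueu.

euueueuueuueueuueueuueuueueuueuueu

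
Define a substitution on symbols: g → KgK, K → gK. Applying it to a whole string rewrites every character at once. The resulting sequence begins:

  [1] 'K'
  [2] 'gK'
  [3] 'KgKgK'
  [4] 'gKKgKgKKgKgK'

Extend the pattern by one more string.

KgKgKgKKgKgKKgKgKgKKgKgKKgKgK

Apply φ to gKKgKgKKgKgK symbol by symbol: g→KgK, K→gK, K→gK, g→KgK, K→gK, g→KgK, K→gK, K→gK, g→KgK, K→gK, g→KgK, K→gK; joined: KgK gK gK KgK gK KgK gK gK KgK gK KgK gK.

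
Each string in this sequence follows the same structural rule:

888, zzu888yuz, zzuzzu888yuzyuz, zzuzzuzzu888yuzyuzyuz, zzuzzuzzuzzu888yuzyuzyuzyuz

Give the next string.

Each term wraps the previous one in zzu on the left and yuz on the right.
One more step from zzuzzuzzuzzu888yuzyuzyuzyuz gives the answer.

zzuzzuzzuzzuzzu888yuzyuzyuzyuzyuz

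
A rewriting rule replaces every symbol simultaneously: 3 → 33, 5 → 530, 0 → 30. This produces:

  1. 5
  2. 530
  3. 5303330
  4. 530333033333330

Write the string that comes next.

φ(530333033333330) expands symbol-by-symbol to 530 33 30 33 33 33 30 33 33 33 33 33 33 33 30; joining the 15 pieces gives the next term.

5303330333333303333333333333330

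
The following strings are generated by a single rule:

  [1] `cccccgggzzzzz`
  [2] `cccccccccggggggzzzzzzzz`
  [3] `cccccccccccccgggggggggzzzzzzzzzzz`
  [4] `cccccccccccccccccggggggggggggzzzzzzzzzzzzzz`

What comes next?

cccccccccccccccccccccgggggggggggggggzzzzzzzzzzzzzzzzz

Each string has the form c^{4n+1} g^{3n} z^{3n+2} (n = 1, 2, …).
At n = 5 the blocks have lengths 21, 15, 17.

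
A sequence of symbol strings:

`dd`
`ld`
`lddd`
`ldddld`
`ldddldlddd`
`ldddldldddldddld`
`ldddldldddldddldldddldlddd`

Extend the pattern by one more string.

This is a Fibonacci-style word recurrence s(k) = s(k−1)·s(k−2): e.g. ld·dd = lddd.
The next term joins ldddldldddldddldldddldlddd and ldddldldddldddld.

ldddldldddldddldldddldldddldddldldddldddld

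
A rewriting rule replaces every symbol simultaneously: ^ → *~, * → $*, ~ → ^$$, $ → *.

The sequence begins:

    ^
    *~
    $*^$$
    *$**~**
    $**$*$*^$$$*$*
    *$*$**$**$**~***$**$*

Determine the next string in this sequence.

Rewriting the 21 symbols of *$*$**$**$**~***$**$* one by one yields $* * $* * $* $* * $* $* * $* $* ^$$ $* $* $* * $* $* * $*; concatenated:

$**$**$*$**$*$**$*$*^$$$*$*$**$*$**$*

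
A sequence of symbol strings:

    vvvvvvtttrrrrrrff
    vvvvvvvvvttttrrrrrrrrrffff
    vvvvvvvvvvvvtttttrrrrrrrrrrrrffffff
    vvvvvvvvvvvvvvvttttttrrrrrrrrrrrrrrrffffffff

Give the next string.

The n-th term is 3n v's then n+1 t's then 3n r's then 2n-2 f's, where the shown terms are n = 2, 3, 4, 5.
Setting n = 6 gives 18, 7, 18, 10 characters in each block.

vvvvvvvvvvvvvvvvvvtttttttrrrrrrrrrrrrrrrrrrffffffffff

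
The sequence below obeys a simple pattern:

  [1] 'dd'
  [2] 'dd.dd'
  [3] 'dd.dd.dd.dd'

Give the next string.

s(k+1) = s(k)·.·s(k) — each term doubles the last with '.' between the halves.
So the next term is two copies of dd.dd.dd.dd with '.' between the halves.

dd.dd.dd.dd.dd.dd.dd.dd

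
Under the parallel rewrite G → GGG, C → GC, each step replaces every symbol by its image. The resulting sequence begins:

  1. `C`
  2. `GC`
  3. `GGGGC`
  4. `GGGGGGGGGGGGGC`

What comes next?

Replace each of the 14 characters of GGGGGGGGGGGGGC in place — GGG GGG GGG GGG GGG GGG GGG GGG GGG GGG GGG GGG GGG GC — and concatenate.

GGGGGGGGGGGGGGGGGGGGGGGGGGGGGGGGGGGGGGGGC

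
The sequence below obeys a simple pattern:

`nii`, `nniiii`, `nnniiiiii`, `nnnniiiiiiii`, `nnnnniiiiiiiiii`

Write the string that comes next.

nnnnnniiiiiiiiiiii

Reading off run lengths: n runs 1, 2, 3, 4, 5; i runs 2, 4, 6, 8, 10 — each is linear in n (n = 1, 2, …).
Setting n = 6 gives 6, 12 characters in each block.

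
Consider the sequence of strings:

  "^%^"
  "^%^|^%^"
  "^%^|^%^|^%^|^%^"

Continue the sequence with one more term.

Each string is two copies of the previous one joined by '|'.
One more doubling of ^%^|^%^|^%^|^%^ gives the answer.

^%^|^%^|^%^|^%^|^%^|^%^|^%^|^%^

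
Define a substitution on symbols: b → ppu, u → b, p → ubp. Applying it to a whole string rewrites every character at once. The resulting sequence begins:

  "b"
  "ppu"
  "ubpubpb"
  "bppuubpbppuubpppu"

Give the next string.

Applying the rule to each of the 17 symbols of bppuubpbppuubpppu gives the pieces ppu ubp ubp b b ppu ubp ppu ubp ubp b b ppu ubp ubp ubp b, which concatenate to the answer.

ppuubpubpbbppuubpppuubpubpbbppuubpubpubpb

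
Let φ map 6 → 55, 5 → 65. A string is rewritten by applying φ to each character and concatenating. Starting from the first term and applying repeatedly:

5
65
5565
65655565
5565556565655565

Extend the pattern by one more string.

φ(5565556565655565) expands symbol-by-symbol to 65 65 55 65 65 65 55 65 55 65 55 65 65 65 55 65; joining the 16 pieces gives the next term.

65655565656555655565556565655565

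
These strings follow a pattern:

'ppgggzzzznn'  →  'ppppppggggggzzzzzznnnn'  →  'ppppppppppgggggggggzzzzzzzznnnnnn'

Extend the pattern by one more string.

ppppppppppppppggggggggggggzzzzzzzzzznnnnnnnn

Reading off run lengths: p runs 2, 6, 10; g runs 3, 6, 9; z runs 4, 6, 8; n runs 2, 4, 6 — each is linear in n (n = 1, 2, …).
For the next term, n = 4, so the run lengths are 14, 12, 10, 8.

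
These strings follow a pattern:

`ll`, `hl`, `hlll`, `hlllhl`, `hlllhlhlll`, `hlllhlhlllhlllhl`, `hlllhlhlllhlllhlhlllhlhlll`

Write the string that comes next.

hlllhlhlllhlllhlhlllhlhlllhlllhlhlllhlllhl

From term 3 onward, concatenate the last term with the second-to-last: hl·ll = hlll, hlll·hl = hlllhl, …
The next term joins hlllhlhlllhlllhlhlllhlhlll and hlllhlhlllhlllhl.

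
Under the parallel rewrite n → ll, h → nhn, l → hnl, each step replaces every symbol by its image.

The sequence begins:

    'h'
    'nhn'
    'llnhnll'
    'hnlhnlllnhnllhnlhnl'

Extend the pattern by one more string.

φ(hnlhnlllnhnllhnlhnl) expands symbol-by-symbol to nhn ll hnl nhn ll hnl hnl hnl ll nhn ll hnl hnl nhn ll hnl nhn ll hnl; joining the 19 pieces gives the next term.

nhnllhnlnhnllhnlhnlhnlllnhnllhnlhnlnhnllhnlnhnllhnl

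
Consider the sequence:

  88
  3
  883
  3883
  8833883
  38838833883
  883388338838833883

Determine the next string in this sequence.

38838833883883388338838833883

Each term (from the third on) is the two preceding terms concatenated in order: term 3 = 88·3 = 883.
The next term joins 38838833883 and 883388338838833883.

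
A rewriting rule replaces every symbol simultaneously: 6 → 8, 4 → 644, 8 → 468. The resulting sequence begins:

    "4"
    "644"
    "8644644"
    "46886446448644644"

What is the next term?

64484684688644644864464446886446448644644

φ(46886446448644644) expands symbol-by-symbol to 644 8 468 468 8 644 644 8 644 644 468 8 644 644 8 644 644; joining the 17 pieces gives the next term.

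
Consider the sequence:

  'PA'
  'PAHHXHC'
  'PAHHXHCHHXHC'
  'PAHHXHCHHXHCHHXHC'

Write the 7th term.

The strings grow by a fixed suffix HHXHC each time.
From PAHHXHCHHXHCHHXHC, 3 further steps: PAHHXHCHHXHCHHXHC → PAHHXHCHHXHCHHXHCHHXHC → PAHHXHCHHXHCHHXHCHHXHCHHXHC → (answer).

PAHHXHCHHXHCHHXHCHHXHCHHXHCHHXHC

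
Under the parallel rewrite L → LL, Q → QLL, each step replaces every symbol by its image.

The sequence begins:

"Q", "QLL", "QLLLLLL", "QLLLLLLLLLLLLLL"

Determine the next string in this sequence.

Rewriting the 15 symbols of QLLLLLLLLLLLLLL one by one yields QLL LL LL LL LL LL LL LL LL LL LL LL LL LL LL; concatenated:

QLLLLLLLLLLLLLLLLLLLLLLLLLLLLLL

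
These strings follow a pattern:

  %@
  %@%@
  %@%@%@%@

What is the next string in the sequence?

Each string is two copies of the previous one concatenated.
One more doubling of %@%@%@%@ gives the answer.

%@%@%@%@%@%@%@%@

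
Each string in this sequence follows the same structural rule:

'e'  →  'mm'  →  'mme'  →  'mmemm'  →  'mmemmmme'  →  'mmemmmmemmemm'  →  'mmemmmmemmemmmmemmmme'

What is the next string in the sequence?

mmemmmmemmemmmmemmmmemmemmmmemmemm

From term 3 onward, concatenate the last term with the second-to-last: mm·e = mme, mme·mm = mmemm, …
The next term joins mmemmmmemmemmmmemmmme and mmemmmmemmemm.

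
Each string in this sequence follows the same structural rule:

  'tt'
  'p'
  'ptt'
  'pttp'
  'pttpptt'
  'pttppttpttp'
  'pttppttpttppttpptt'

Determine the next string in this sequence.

This is a Fibonacci-style word recurrence s(k) = s(k−1)·s(k−2): e.g. p·tt = ptt.
So term 8 is pttppttpttppttpptt·pttppttpttp.

pttppttpttppttppttpttppttpttp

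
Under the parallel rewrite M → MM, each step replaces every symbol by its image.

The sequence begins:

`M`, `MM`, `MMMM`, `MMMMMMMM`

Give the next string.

MMMMMMMMMMMMMMMM

Apply φ to MMMMMMMM symbol by symbol: M→MM, M→MM, M→MM, M→MM, M→MM, M→MM, M→MM, M→MM; joined: MM MM MM MM MM MM MM MM.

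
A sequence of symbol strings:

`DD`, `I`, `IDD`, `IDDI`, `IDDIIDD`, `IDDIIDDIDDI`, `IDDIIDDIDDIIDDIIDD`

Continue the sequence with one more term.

This is a Fibonacci-style word recurrence s(k) = s(k−1)·s(k−2): e.g. I·DD = IDD.
The next term joins IDDIIDDIDDIIDDIIDD and IDDIIDDIDDI.

IDDIIDDIDDIIDDIIDDIDDIIDDIDDI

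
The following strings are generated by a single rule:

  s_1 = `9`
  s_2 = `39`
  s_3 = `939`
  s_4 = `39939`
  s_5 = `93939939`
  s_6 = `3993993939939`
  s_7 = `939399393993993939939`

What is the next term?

3993993939939939399393993993939939

From term 3 onward, concatenate the second-to-last term with the last: 9·39 = 939, 39·939 = 39939, …
The next term joins 3993993939939 and 939399393993993939939.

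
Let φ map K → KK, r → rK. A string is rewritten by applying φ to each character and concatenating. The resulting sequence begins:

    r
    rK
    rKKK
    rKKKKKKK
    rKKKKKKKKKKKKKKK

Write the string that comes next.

Applying the rule to each of the 16 symbols of rKKKKKKKKKKKKKKK gives the pieces rK KK KK KK KK KK KK KK KK KK KK KK KK KK KK KK, which concatenate to the answer.

rKKKKKKKKKKKKKKKKKKKKKKKKKKKKKKK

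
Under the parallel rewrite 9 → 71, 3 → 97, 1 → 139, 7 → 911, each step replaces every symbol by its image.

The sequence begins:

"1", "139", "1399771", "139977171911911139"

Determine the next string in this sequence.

13997717191191113991113971139139711391391399771

Replace each of the 18 characters of 139977171911911139 in place — 139 97 71 71 911 911 139 911 139 71 139 139 71 139 139 139 97 71 — and concatenate.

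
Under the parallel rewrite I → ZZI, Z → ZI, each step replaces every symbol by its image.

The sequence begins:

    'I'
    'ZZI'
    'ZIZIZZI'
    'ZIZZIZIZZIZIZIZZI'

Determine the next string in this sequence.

Rewriting the 17 symbols of ZIZZIZIZZIZIZIZZI one by one yields ZI ZZI ZI ZI ZZI ZI ZZI ZI ZI ZZI ZI ZZI ZI ZZI ZI ZI ZZI; concatenated:

ZIZZIZIZIZZIZIZZIZIZIZZIZIZZIZIZZIZIZIZZI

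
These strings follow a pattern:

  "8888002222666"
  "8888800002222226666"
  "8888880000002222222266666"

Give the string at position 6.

8888888880000000000002222222222222266666666

Term n consists of n+2 8's, followed by 2n-2 0's, followed by 2n 2's, followed by n+1 6's, where the shown terms are n = 2, 3, 4.
At n = 7 the blocks have lengths 9, 12, 14, 8.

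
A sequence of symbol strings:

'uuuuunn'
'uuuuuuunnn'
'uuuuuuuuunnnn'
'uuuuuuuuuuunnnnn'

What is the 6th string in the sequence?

uuuuuuuuuuuuuuunnnnnnn

Each string has the form u^{2n-1} n^{n-1}, where the shown terms are n = 3, 4, 5, 6.
For term 6, n = 8, so the run lengths are 15, 7.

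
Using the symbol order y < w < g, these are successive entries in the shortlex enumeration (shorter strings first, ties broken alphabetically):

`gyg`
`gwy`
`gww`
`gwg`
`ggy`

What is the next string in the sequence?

The successor of ggy increments the rightmost position that isn't already g and resets every position after it to y.

ggw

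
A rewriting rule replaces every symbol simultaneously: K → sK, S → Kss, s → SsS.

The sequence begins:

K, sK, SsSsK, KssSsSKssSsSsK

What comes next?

Applying the rule to each of the 14 symbols of KssSsSKssSsSsK gives the pieces sK SsS SsS Kss SsS Kss sK SsS SsS Kss SsS Kss SsS sK, which concatenate to the answer.

sKSsSSsSKssSsSKsssKSsSSsSKssSsSKssSsSsK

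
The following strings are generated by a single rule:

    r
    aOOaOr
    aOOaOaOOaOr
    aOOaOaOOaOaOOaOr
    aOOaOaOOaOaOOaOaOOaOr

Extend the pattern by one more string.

The strings grow by a fixed prefix aOOaO each time.
So the next term is aOOaO·aOOaOaOOaOaOOaOaOOaOr.

aOOaOaOOaOaOOaOaOOaOaOOaOr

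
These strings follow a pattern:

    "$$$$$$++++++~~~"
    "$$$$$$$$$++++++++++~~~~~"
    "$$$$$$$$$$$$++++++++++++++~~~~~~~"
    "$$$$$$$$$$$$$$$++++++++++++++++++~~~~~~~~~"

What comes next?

$$$$$$$$$$$$$$$$$$++++++++++++++++++++++~~~~~~~~~~~

Term n consists of 3n $'s, followed by 4n-2 +'s, followed by 2n-1 ~'s, where the shown terms are n = 2, 3, 4, 5.
For the next term, n = 6, so the run lengths are 18, 22, 11.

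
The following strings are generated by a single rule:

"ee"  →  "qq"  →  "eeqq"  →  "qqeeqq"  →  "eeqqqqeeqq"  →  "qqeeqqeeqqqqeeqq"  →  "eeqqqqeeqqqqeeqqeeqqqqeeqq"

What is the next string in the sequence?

qqeeqqeeqqqqeeqqeeqqqqeeqqqqeeqqeeqqqqeeqq

Each term (from the third on) is the two preceding terms concatenated in order: term 3 = ee·qq = eeqq.
Continuing: qqeeqqeeqqqqeeqq · eeqqqqeeqqqqeeqqeeqqqqeeqq gives term 8.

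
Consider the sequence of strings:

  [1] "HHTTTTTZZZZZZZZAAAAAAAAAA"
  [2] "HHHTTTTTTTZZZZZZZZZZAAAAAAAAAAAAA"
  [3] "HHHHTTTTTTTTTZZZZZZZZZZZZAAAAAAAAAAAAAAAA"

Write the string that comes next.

Reading off run lengths: H runs 2, 3, 4; T runs 5, 7, 9; Z runs 8, 10, 12; A runs 10, 13, 16 — each is linear in n, where the shown terms are n = 3, 4, 5.
Setting n = 6 gives 5, 11, 14, 19 characters in each block.

HHHHHTTTTTTTTTTTZZZZZZZZZZZZZZAAAAAAAAAAAAAAAAAAA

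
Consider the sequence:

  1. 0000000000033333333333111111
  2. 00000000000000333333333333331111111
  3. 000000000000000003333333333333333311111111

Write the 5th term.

00000000000000000000000333333333333333333333331111111111

Term n consists of 3n+2 0's, followed by 3n+2 3's, followed by n+3 1's, where the shown terms are n = 3, 4, 5.
Setting n = 7 gives 23, 23, 10 characters in each block.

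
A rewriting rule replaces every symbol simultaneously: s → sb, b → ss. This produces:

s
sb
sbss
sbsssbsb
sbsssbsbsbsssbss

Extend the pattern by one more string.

Rewriting the 16 symbols of sbsssbsbsbsssbss one by one yields sb ss sb sb sb ss sb ss sb ss sb sb sb ss sb sb; concatenated:

sbsssbsbsbsssbsssbsssbsbsbsssbsb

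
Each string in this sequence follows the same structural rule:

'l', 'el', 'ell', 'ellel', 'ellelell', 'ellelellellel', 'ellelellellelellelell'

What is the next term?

ellelellellelellelellellelellellel

Each term (from the third on) is the previous term followed by the one before it: term 3 = el·l = ell.
The next term joins ellelellellelellelell and ellelellellel.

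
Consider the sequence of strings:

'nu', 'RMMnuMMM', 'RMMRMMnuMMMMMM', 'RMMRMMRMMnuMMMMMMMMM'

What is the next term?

RMMRMMRMMRMMnuMMMMMMMMMMMM

s(k+1) = RMM·s(k)·MMM, so each term gains RMM as a prefix and MMM as a suffix.
One more step from RMMRMMRMMnuMMMMMMMMM gives the answer.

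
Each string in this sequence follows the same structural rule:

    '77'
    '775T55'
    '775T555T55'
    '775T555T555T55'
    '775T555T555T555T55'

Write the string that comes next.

The strings grow by a fixed suffix 5T55 each time.
One more step from 775T555T555T555T55 gives the answer.

775T555T555T555T555T55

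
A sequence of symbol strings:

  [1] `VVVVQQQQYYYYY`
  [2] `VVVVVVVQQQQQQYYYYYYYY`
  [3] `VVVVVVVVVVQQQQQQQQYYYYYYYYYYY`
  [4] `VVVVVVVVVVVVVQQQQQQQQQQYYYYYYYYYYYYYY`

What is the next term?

VVVVVVVVVVVVVVVVQQQQQQQQQQQQYYYYYYYYYYYYYYYYY

Term n consists of 3n-2 V's, followed by 2n Q's, followed by 3n-1 Y's, where the shown terms are n = 2, 3, 4, 5.
For the next term, n = 6, so the run lengths are 16, 12, 17.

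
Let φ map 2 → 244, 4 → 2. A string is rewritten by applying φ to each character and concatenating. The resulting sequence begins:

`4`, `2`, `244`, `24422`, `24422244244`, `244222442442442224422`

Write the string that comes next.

φ(244222442442442224422) expands symbol-by-symbol to 244 2 2 244 244 244 2 2 244 2 2 244 2 2 244 244 244 2 2 244 244; joining the 21 pieces gives the next term.

2442224424424422244222442224424424422244244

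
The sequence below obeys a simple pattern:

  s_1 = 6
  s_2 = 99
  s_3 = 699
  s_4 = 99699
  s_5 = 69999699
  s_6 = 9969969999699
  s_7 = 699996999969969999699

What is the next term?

From term 3 onward, concatenate the second-to-last term with the last: 6·99 = 699, 99·699 = 99699, …
The next term joins 9969969999699 and 699996999969969999699.

9969969999699699996999969969999699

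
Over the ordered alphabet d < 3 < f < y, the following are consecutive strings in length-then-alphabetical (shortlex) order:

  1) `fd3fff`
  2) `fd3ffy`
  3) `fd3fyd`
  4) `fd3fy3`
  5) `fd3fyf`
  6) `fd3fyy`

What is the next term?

The successor of fd3fyy increments the rightmost position that isn't already y and resets every position after it to d.

fd3ydd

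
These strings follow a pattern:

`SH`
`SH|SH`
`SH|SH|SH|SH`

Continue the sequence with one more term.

s(k+1) = s(k)·|·s(k) — each term doubles the last with '|' between the halves.
Doubling SH|SH|SH|SH with '|' between the halves:

SH|SH|SH|SH|SH|SH|SH|SH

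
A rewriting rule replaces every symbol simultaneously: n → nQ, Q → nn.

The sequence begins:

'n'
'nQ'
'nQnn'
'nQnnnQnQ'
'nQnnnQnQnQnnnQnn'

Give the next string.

φ(nQnnnQnQnQnnnQnn) expands symbol-by-symbol to nQ nn nQ nQ nQ nn nQ nn nQ nn nQ nQ nQ nn nQ nQ; joining the 16 pieces gives the next term.

nQnnnQnQnQnnnQnnnQnnnQnQnQnnnQnQ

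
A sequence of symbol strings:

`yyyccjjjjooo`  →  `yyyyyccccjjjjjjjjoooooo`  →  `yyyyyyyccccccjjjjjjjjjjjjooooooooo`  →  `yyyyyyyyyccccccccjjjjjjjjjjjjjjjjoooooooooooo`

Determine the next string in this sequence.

Reading off run lengths: y runs 3, 5, 7, 9; c runs 2, 4, 6, 8; j runs 4, 8, 12, 16; o runs 3, 6, 9, 12 — each is linear in n (n = 1, 2, …).
At n = 5 the blocks have lengths 11, 10, 20, 15.

yyyyyyyyyyyccccccccccjjjjjjjjjjjjjjjjjjjjooooooooooooooo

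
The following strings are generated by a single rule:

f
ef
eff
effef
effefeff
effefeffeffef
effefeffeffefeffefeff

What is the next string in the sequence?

From term 3 onward, concatenate the last term with the second-to-last: ef·f = eff, eff·ef = effef, …
Continuing: effefeffeffefeffefeff · effefeffeffef gives term 8.

effefeffeffefeffefeffeffefeffeffef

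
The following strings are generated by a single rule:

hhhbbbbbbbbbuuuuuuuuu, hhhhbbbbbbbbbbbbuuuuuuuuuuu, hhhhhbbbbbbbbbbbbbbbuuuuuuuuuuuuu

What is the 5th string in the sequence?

hhhhhhhbbbbbbbbbbbbbbbbbbbbbuuuuuuuuuuuuuuuuu

Term n consists of n h's, followed by 3n b's, followed by 2n+3 u's, where the shown terms are n = 3, 4, 5.
At n = 7 the blocks have lengths 7, 21, 17.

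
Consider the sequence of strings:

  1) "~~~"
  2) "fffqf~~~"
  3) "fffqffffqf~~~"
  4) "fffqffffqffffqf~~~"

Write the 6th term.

fffqffffqffffqffffqffffqf~~~

Every step adds fffqf at the front: s(k+1) = fffqf·s(k).
From fffqffffqffffqf~~~, 2 further steps: fffqffffqffffqf~~~ → fffqffffqffffqffffqf~~~ → (answer).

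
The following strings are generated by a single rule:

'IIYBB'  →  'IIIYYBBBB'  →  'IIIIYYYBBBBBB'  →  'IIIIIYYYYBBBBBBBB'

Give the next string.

IIIIIIYYYYYBBBBBBBBBB

Reading off run lengths: I runs 2, 3, 4, 5; Y runs 1, 2, 3, 4; B runs 2, 4, 6, 8 — each is linear in n (n = 1, 2, …).
Setting n = 5 gives 6, 5, 10 characters in each block.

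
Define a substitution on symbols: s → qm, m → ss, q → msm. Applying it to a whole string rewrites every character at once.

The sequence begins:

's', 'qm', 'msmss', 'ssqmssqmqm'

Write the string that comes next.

Rewriting each symbol of ssqmssqmqm: s→qm, s→qm, q→msm, m→ss, s→qm, s→qm, q→msm, m→ss, q→msm, m→ss, which concatenates to qm qm msm ss qm qm msm ss msm ss.

qmqmmsmssqmqmmsmssmsmss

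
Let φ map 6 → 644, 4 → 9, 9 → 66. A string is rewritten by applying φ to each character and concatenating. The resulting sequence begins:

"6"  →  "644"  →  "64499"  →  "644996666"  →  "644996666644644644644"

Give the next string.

64499666664464464464464499644996449964499

Applying the rule to each of the 21 symbols of 644996666644644644644 gives the pieces 644 9 9 66 66 644 644 644 644 644 9 9 644 9 9 644 9 9 644 9 9, which concatenate to the answer.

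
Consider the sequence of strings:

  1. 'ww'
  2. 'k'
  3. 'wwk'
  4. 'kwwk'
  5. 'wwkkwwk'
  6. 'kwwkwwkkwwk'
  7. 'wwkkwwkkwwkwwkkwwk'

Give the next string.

Each term (from the third on) is the two preceding terms concatenated in order: term 3 = ww·k = wwk.
Continuing: kwwkwwkkwwk · wwkkwwkkwwkwwkkwwk gives term 8.

kwwkwwkkwwkwwkkwwkkwwkwwkkwwk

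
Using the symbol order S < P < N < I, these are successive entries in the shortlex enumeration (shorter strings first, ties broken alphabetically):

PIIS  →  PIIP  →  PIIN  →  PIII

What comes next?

The successor of PIII increments the rightmost position that isn't already I and resets every position after it to S.

NSSS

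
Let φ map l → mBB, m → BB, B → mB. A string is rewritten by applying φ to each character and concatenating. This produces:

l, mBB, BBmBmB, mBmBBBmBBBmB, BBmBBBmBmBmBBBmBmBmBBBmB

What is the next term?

Rewriting the 24 symbols of BBmBBBmBmBmBBBmBmBmBBBmB one by one yields mB mB BB mB mB mB BB mB BB mB BB mB mB mB BB mB BB mB BB mB mB mB BB mB; concatenated:

mBmBBBmBmBmBBBmBBBmBBBmBmBmBBBmBBBmBBBmBmBmBBBmB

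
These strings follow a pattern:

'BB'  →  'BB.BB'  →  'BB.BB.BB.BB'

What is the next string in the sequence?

Each string is two copies of the previous one joined by '.'.
Doubling BB.BB.BB.BB with '.' between the halves:

BB.BB.BB.BB.BB.BB.BB.BB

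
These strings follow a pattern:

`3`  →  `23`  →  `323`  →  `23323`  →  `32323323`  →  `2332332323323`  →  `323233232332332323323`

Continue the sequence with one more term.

2332332323323323233232332332323323

Each term (from the third on) is the two preceding terms concatenated in order: term 3 = 3·23 = 323.
The next term joins 2332332323323 and 323233232332332323323.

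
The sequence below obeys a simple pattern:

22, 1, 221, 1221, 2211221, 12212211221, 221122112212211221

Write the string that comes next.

Each term (from the third on) is the two preceding terms concatenated in order: term 3 = 22·1 = 221.
The next term joins 12212211221 and 221122112212211221.

12212211221221122112212211221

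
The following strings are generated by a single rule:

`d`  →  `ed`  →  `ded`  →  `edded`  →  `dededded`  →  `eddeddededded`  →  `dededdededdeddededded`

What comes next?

This is a Fibonacci-style word recurrence s(k) = s(k−2)·s(k−1): e.g. d·ed = ded.
So term 8 is eddeddededded·dededdededdeddededded.

eddeddededdeddededdededdeddededded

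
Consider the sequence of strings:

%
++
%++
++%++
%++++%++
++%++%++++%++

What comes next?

%++++%++++%++%++++%++

From term 3 onward, concatenate the second-to-last term with the last: %·++ = %++, ++·%++ = ++%++, …
Continuing: %++++%++ · ++%++%++++%++ gives term 7.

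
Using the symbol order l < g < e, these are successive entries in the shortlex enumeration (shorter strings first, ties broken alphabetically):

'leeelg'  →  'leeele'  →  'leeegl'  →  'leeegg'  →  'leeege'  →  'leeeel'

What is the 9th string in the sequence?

glllll

Stepping forward 3 times from leeeel: leeeel → leeeeg → leeeee, then the target.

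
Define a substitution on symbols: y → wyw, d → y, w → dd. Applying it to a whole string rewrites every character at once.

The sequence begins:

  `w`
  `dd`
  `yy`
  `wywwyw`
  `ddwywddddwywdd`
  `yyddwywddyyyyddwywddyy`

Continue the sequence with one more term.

Applying the rule to each of the 22 symbols of yyddwywddyyyyddwywddyy gives the pieces wyw wyw y y dd wyw dd y y wyw wyw wyw wyw y y dd wyw dd y y wyw wyw, which concatenate to the answer.

wywwywyyddwywddyywywwywwywwywyyddwywddyywywwyw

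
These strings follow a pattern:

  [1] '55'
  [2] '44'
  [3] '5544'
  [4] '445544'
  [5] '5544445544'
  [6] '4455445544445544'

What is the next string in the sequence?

This is a Fibonacci-style word recurrence s(k) = s(k−2)·s(k−1): e.g. 55·44 = 5544.
Continuing: 5544445544 · 4455445544445544 gives term 7.

55444455444455445544445544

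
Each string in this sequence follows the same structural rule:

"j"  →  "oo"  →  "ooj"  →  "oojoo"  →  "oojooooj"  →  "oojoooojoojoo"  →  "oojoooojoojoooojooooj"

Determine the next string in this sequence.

Each term (from the third on) is the previous term followed by the one before it: term 3 = oo·j = ooj.
Continuing: oojoooojoojoooojooooj · oojoooojoojoo gives term 8.

oojoooojoojoooojoooojoojoooojoojoo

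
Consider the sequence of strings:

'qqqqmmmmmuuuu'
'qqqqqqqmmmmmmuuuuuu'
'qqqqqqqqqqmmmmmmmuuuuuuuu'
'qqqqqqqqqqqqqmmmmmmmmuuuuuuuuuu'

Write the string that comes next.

The n-th term is 3n-2 q's then n+3 m's then 2n u's, where the shown terms are n = 2, 3, 4, 5.
For the next term, n = 6, so the run lengths are 16, 9, 12.

qqqqqqqqqqqqqqqqmmmmmmmmmuuuuuuuuuuuu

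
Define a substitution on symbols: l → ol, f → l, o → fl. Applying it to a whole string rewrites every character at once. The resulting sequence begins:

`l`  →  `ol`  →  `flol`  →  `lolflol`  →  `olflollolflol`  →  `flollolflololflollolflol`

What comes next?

Rewriting the 24 symbols of flollolflololflollolflol one by one yields l ol fl ol ol fl ol l ol fl ol fl ol l ol fl ol ol fl ol l ol fl ol; concatenated:

lolflololflollolflolflollolflololflollolflol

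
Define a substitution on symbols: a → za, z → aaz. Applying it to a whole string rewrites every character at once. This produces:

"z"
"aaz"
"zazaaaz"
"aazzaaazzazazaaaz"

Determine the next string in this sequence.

Replace each of the 17 characters of aazzaaazzazazaaaz in place — za za aaz aaz za za za aaz aaz za aaz za aaz za za za aaz — and concatenate.

zazaaazaazzazazaaazaazzaaazzaaazzazazaaaz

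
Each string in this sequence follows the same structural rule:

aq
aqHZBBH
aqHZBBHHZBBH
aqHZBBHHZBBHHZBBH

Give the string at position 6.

aqHZBBHHZBBHHZBBHHZBBHHZBBH

Every step adds HZBBH to the end: s(k+1) = s(k)·HZBBH.
From aqHZBBHHZBBHHZBBH, 2 further steps: aqHZBBHHZBBHHZBBH → aqHZBBHHZBBHHZBBHHZBBH → (answer).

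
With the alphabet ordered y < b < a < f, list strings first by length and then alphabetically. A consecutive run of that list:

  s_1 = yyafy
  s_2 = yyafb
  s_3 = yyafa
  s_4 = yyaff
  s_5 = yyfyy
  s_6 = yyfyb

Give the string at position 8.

Stepping forward 2 times from yyfyb: yyfyb → yyfya, then the target.

yyfyf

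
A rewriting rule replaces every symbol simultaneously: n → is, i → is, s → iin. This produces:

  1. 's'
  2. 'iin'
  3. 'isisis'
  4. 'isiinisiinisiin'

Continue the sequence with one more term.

isiinisisisisiinisisisisiinisisis

φ(isiinisiinisiin) expands symbol-by-symbol to is iin is is is is iin is is is is iin is is is; joining the 15 pieces gives the next term.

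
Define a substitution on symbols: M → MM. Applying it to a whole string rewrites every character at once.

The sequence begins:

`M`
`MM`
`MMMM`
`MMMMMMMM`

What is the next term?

Rewriting each symbol of MMMMMMMM: M→MM, M→MM, M→MM, M→MM, M→MM, M→MM, M→MM, M→MM, which concatenates to MM MM MM MM MM MM MM MM.

MMMMMMMMMMMMMMMM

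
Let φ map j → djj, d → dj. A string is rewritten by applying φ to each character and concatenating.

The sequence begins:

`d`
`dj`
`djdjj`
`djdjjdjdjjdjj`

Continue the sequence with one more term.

djdjjdjdjjdjjdjdjjdjdjjdjjdjdjjdjj

Applying the rule to each of the 13 symbols of djdjjdjdjjdjj gives the pieces dj djj dj djj djj dj djj dj djj djj dj djj djj, which concatenate to the answer.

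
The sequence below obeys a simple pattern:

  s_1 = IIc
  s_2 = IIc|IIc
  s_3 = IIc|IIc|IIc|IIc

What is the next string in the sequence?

s(k+1) = s(k)·|·s(k) — each term doubles the last with '|' between the halves.
Doubling IIc|IIc|IIc|IIc with '|' between the halves:

IIc|IIc|IIc|IIc|IIc|IIc|IIc|IIc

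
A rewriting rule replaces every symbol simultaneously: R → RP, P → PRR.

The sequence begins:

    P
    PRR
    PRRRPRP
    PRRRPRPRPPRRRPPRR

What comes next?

Rewriting the 17 symbols of PRRRPRPRPPRRRPPRR one by one yields PRR RP RP RP PRR RP PRR RP PRR PRR RP RP RP PRR PRR RP RP; concatenated:

PRRRPRPRPPRRRPPRRRPPRRPRRRPRPRPPRRPRRRPRP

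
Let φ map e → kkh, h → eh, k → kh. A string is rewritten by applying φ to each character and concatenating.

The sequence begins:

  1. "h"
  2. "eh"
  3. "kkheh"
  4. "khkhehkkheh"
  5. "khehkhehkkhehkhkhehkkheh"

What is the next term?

khehkkhehkhehkkhehkhkhehkkhehkhehkhehkkhehkhkhehkkheh

Applying the rule to each of the 24 symbols of khehkhehkkhehkhkhehkkheh gives the pieces kh eh kkh eh kh eh kkh eh kh kh eh kkh eh kh eh kh eh kkh eh kh kh eh kkh eh, which concatenate to the answer.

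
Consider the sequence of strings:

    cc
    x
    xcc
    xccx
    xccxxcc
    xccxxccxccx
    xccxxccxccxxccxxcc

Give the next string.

Each term (from the third on) is the previous term followed by the one before it: term 3 = x·cc = xcc.
Continuing: xccxxccxccxxccxxcc · xccxxccxccx gives term 8.

xccxxccxccxxccxxccxccxxccxccx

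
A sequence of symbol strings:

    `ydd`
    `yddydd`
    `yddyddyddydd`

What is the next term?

Every step duplicates the string.
So the next term is two copies of yddyddyddydd.

yddyddyddyddyddyddyddydd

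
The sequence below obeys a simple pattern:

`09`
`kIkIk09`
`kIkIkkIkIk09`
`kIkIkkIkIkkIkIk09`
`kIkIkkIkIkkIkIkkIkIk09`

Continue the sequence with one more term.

The strings grow by a fixed prefix kIkIk each time.
So the next term is kIkIk·kIkIkkIkIkkIkIkkIkIk09.

kIkIkkIkIkkIkIkkIkIkkIkIk09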